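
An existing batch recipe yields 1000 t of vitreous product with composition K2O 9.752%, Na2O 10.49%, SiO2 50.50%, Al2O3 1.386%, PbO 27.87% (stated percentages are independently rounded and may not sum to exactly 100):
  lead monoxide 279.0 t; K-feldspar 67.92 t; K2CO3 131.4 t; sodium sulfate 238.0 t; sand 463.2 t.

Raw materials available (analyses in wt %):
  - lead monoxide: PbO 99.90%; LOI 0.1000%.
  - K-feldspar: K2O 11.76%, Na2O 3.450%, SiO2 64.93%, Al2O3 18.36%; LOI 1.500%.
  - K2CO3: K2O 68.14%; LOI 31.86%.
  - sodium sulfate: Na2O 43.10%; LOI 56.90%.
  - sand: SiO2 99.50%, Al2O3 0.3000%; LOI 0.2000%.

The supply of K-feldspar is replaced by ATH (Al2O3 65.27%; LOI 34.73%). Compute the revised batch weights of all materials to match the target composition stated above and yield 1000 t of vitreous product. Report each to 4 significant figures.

Revised batch per 1000 t vitreous product:
  lead monoxide: 279.0 t
  ATH: 18.90 t
  K2CO3: 143.1 t
  sodium sulfate: 243.4 t
  sand: 507.5 t
Total batch = 1192 t; LOI loss = 191.9 t

Each numeric step holds full precision in all steps; working values appear, rounded to four significant digits, when written out — every reported result undergoes a single rounding. All derived quantities are rebuilt using the weight values on 1000 t of glass in exact precision (the yield, five oxide percentages, ignition loss, glass mass, the totals) precisely as stated by question or answer.
Target masses of each oxide per 1000 t vitreous product:
  K2O: 9.752% × 1000 = 97.52 t
  Na2O: 10.49% × 1000 = 104.9 t
  SiO2: 50.50% × 1000 = 505.0 t
  Al2O3: 1.386% × 1000 = 13.86 t
  PbO: 27.87% × 1000 = 278.7 t
Sums-versus-targets review on the weights just shown, against the basis in use (each sum matches its target mass exact up to rounding of places):
  K2O: 143.1·0.6814 = 97.51 t (target 97.52 t)
  Na2O: 243.4·0.4310 = 104.9 t (target 104.9 t)
  SiO2: 507.5·0.9950 = 505.0 t (target 505.0 t)
  Al2O3: 18.90·0.6527 + 507.5·0.003000 = 13.86 t (target 13.86 t)
  PbO: 279.0·0.9990 = 278.7 t (target 278.7 t)
Glass-mass sanity pass: total batch − LOI = 1000 t (targets for the oxides total 1000 t; basis as stated: 1000 t — differing by rounding only).
Whole-batch sum: Σ batch = 1192 t; LOI loss = Σ batch·LOI = 191.9 t; yield: glass divided by total = 83.90%.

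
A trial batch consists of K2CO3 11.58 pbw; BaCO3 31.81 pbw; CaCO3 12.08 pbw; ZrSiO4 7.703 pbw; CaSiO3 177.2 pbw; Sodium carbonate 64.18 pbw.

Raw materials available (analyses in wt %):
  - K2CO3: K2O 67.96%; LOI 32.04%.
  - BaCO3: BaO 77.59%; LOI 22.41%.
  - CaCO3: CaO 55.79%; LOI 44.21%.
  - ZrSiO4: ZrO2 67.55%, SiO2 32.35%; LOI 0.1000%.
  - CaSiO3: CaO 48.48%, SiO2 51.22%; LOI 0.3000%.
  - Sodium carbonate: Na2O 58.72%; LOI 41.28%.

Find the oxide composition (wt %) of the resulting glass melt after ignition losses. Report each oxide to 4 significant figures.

Glass mass = 261.3 pbw (batch 304.6 − LOI 43.21).
Composition: K2O 3.011%, BaO 9.444%, CaO 35.45%, Na2O 14.42%, ZrO2 1.991%, SiO2 35.68%

The whole derivation maintains exact precision at all times — in-progress results are printed, rounded to four significant figures, on the page — each reported result takes a single rounding; derived quantities are re-derived from the batch weights on 261.3 pbw of glass at exact precision (net glass mass, ignition loss, the totals, the yield, the six compositions) as set out in the problem or the answer.
Per-oxide mass from batch:
  K2O: 11.58·0.6796 = 7.870 pbw
  BaO: 31.81·0.7759 = 24.68 pbw
  CaO: 12.08·0.5579 + 177.2·0.4848 = 92.65 pbw
  Na2O: 64.18·0.5872 = 37.69 pbw
  ZrO2: 7.703·0.6755 = 5.203 pbw
  SiO2: 7.703·0.3235 + 177.2·0.5122 = 93.25 pbw
LOI: 11.58·0.3204 + 31.81·0.2241 + 12.08·0.4421 + 7.703·0.001000 + 177.2·0.003000 + 64.18·0.4128 = 43.21 pbw
Net of LOI, the glass mass = 304.6 − 43.21 = 261.3 pbw (matching Σ of the oxides)
oxide / glass × 100 gives the wt %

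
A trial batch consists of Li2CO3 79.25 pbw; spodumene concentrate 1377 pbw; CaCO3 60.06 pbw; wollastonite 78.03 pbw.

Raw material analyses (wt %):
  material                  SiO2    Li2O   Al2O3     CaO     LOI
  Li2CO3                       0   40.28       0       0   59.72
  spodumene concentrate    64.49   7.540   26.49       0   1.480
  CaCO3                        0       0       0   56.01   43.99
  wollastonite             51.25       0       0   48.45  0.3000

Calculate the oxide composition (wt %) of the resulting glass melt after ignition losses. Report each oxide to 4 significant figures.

Glass mass = 1500 pbw (batch 1594 − LOI 94.36).
Composition: SiO2 61.87%, Li2O 9.050%, Al2O3 24.32%, CaO 4.763%

Mid-chain values are shown rounded to 4 significant figures in the printout; every computation carries full precision through the solve. A single rounding produces every reported number. Derived quantities, including the yield, LOI, net glass mass, the four compositions, totals, are computed starting from the weights at 1500 pbw of glass in full precision, as set out in the problem or answer text.
Mass of each oxide from the mix:
  SiO2: 1377·0.6449 + 78.03·0.5125 = 928.0 pbw
  Li2O: 79.25·0.4028 + 1377·0.07540 = 135.7 pbw
  Al2O3: 1377·0.2649 = 364.8 pbw
  CaO: 60.06·0.5601 + 78.03·0.4845 = 71.45 pbw
LOI: 79.25·0.5972 + 1377·0.01480 + 60.06·0.4399 + 78.03·0.003000 = 94.36 pbw
The glass mass, total less LOI, = 1594 − 94.36 = 1500 pbw (consistent with Σ oxide mass)
wt %: oxide over glass, times 100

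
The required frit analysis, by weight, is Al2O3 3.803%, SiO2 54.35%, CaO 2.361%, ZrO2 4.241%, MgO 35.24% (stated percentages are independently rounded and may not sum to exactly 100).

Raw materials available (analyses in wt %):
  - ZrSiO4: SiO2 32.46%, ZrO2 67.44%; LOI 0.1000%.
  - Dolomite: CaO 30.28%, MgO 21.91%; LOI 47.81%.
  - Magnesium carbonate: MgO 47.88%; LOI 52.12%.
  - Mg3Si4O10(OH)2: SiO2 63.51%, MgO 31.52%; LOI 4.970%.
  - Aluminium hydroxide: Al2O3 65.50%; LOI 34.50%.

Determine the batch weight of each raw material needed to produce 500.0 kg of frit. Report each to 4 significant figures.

Intermediates are printed, with 4-significant-figure rounding, within the worked lines. The whole derivation carries exact precision in all steps. Each reported number is rounded exactly once — derived quantities, including LOI, totals, five oxide percentages, glass mass, yield, are computed from the batch weights at 500.0 kg of glass at full float precision, exactly as shown in the problem or answer text.
Oxide mass targets, per 500.0 kg frit:
  Al2O3: 3.803% × 500.0 = 19.02 kg
  SiO2: 54.35% × 500.0 = 271.8 kg
  CaO: 2.361% × 500.0 = 11.80 kg
  ZrO2: 4.241% × 500.0 = 21.20 kg
  MgO: 35.24% × 500.0 = 176.2 kg
Balance tally, oxide-wise, given the weights on record, against the basis in use (sum by sum, the targets are met modulo rounding of the values):
  Al2O3: 29.03·0.6550 = 19.01 kg (target 19.02 kg)
  SiO2: 31.44·0.3246 + 411.8·0.6351 = 271.7 kg (target 271.8 kg)
  CaO: 38.99·0.3028 = 11.81 kg (target 11.80 kg)
  ZrO2: 31.44·0.6744 = 21.20 kg (target 21.20 kg)
  MgO: 38.99·0.2191 + 79.06·0.4788 + 411.8·0.3152 = 176.2 kg (target 176.2 kg)
Glass-mass bookkeeping: batch total minus LOI = 500.0 kg (oxide target masses add up to 500.0 kg; against the stated basis, 500.0 kg — deltas are rounding alone).
Adding the batch up: Σ batch = 590.3 kg; LOI removed, Σ of batch·LOI: 90.36 kg; yield: glass divided by total = 84.69%.

Batch per 500.0 kg frit:
  ZrSiO4: 31.44 kg
  Dolomite: 38.99 kg
  Magnesium carbonate: 79.06 kg
  Mg3Si4O10(OH)2: 411.8 kg
  Aluminium hydroxide: 29.03 kg
Total batch = 590.3 kg; LOI loss = 90.36 kg; yield = 84.69%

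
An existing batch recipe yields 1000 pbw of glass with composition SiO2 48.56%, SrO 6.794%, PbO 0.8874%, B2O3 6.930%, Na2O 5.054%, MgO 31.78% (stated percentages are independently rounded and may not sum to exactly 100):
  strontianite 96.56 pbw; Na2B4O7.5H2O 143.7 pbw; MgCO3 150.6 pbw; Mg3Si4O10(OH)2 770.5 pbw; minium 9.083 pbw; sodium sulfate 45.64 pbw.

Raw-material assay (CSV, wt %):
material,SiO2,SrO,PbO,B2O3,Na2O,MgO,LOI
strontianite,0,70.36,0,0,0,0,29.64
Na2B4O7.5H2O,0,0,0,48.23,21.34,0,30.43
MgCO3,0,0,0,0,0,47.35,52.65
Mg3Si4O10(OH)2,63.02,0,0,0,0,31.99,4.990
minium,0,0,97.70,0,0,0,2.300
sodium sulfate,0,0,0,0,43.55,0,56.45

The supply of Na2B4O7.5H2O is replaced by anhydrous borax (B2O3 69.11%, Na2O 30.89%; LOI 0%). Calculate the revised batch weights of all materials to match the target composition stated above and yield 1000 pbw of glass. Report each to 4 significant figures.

Revised batch per 1000 pbw glass:
  strontianite: 96.56 pbw
  anhydrous borax: 100.3 pbw
  MgCO3: 150.6 pbw
  Mg3Si4O10(OH)2: 770.5 pbw
  minium: 9.083 pbw
  sodium sulfate: 44.93 pbw
Total batch = 1172 pbw; LOI loss = 171.9 pbw

In-progress results appear, rounded to four significant digits, within the worked lines; all arithmetic carries full float precision at every stage; every reported result is rounded only once — all derived quantities, including the totals, ignition loss, glass mass, the six compositions, yield, are computed from the weighed amounts for 1000 pbw of glass in full precision exactly as shown in problem or answer.
Target masses of each oxide per 1000 pbw glass:
  SiO2: 48.56% × 1000 = 485.6 pbw
  SrO: 6.794% × 1000 = 67.94 pbw
  PbO: 0.8874% × 1000 = 8.874 pbw
  B2O3: 6.930% × 1000 = 69.30 pbw
  Na2O: 5.054% × 1000 = 50.54 pbw
  MgO: 31.78% × 1000 = 317.8 pbw
Mass-balance tally per oxide working from each reported weight, against the basis in use (oxide sums agree with the targets up to rounding of the answer):
  SiO2: 770.5·0.6302 = 485.6 pbw (target 485.6 pbw)
  SrO: 96.56·0.7036 = 67.94 pbw (target 67.94 pbw)
  PbO: 9.083·0.9770 = 8.874 pbw (target 8.874 pbw)
  B2O3: 100.3·0.6911 = 69.32 pbw (target 69.30 pbw)
  Na2O: 100.3·0.3089 + 44.93·0.4355 = 50.55 pbw (target 50.54 pbw)
  MgO: 150.6·0.4735 + 770.5·0.3199 = 317.8 pbw (target 317.8 pbw)
Mass balance on the glass: batch total minus LOI = 1000 pbw (per-oxide target masses sum to 1000 pbw; basis as stated: 1000 pbw — differing by rounding only).
Whole-batch sum: Σ batch = 1172 pbw; LOI loss = Σ batch·LOI = 171.9 pbw; yield = glass ÷ total batch = 85.33%.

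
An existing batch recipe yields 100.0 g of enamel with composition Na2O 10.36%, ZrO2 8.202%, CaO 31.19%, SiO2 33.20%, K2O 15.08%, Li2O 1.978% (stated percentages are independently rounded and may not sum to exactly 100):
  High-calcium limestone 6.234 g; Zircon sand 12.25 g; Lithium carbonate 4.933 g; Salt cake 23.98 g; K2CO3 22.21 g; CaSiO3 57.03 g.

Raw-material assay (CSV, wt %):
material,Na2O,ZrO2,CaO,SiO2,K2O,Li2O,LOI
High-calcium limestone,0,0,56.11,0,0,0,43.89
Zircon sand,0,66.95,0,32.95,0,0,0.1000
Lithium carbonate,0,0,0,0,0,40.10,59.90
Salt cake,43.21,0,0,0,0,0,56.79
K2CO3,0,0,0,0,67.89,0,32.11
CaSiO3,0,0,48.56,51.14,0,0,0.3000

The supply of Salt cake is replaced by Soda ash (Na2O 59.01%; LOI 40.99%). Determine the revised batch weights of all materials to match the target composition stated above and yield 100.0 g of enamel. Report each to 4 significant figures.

In-progress results are displayed, rounded to 4 significant digits, in the printout — each numeric step carries full precision end to end — exactly one rounding goes into every reported result; derived quantities (ignition loss, the yield, totals, glass mass, the six compositions) are rebuilt from the weighed amounts at 100.0 g of glass in full float precision, as quoted within the problem or answer text.
The oxide mass targets at 100.0 g enamel:
  Na2O: 10.36% × 100.0 = 10.36 g
  ZrO2: 8.202% × 100.0 = 8.202 g
  CaO: 31.19% × 100.0 = 31.19 g
  SiO2: 33.20% × 100.0 = 33.20 g
  K2O: 15.08% × 100.0 = 15.08 g
  Li2O: 1.978% × 100.0 = 1.978 g
Verifying the oxide balance applying the batch weights above, for the quoted basis mass (every target is met by its sum modulo rounding of the values):
  Na2O: 17.56·0.5901 = 10.36 g (target 10.36 g)
  ZrO2: 12.25·0.6695 = 8.201 g (target 8.202 g)
  CaO: 6.234·0.5611 + 57.03·0.4856 = 31.19 g (target 31.19 g)
  SiO2: 12.25·0.3295 + 57.03·0.5114 = 33.20 g (target 33.20 g)
  K2O: 22.21·0.6789 = 15.08 g (target 15.08 g)
  Li2O: 4.933·0.4010 = 1.978 g (target 1.978 g)
Glass-mass sanity pass: net batch after ignition = 100.0 g (the targets, summed, come to 100.0 g; the stated basis being 100.0 g — deltas are rounding alone).
Summing the batch: Σ batch = 120.2 g; LOI removed, Σ of batch·LOI: 20.20 g; as yield: glass ÷ batch → 83.19%.

Revised batch per 100.0 g enamel:
  High-calcium limestone: 6.234 g
  Zircon sand: 12.25 g
  Lithium carbonate: 4.933 g
  Soda ash: 17.56 g
  K2CO3: 22.21 g
  CaSiO3: 57.03 g
Total batch = 120.2 g; LOI loss = 20.20 g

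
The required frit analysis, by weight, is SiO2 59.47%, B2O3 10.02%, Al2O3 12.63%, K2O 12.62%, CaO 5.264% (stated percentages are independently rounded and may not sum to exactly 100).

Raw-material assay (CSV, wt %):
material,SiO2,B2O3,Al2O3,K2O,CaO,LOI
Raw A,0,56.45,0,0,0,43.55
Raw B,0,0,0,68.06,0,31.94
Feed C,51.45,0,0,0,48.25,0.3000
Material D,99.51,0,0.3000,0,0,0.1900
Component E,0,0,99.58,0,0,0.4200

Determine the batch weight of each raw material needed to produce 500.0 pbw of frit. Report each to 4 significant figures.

Batch per 500.0 pbw frit:
  Raw A: 88.75 pbw
  Raw B: 92.71 pbw
  Feed C: 54.55 pbw
  Material D: 270.6 pbw
  Component E: 62.60 pbw
Total batch = 569.2 pbw; LOI loss = 69.20 pbw; yield = 87.84%

Every computation keeps full float precision from start to finish; mid-chain values are shown (rounded to four significant digits) as written — every reported figure is rounded only once. Derived quantities, which include the yield, the five compositions, totals, ignition loss, net glass mass, are computed in full float precision, as given in the problem or answer text, using the weight values for 500.0 pbw of glass.
Oxide mass targets, per 500.0 pbw frit:
  SiO2: 59.47% × 500.0 = 297.4 pbw
  B2O3: 10.02% × 500.0 = 50.10 pbw
  Al2O3: 12.63% × 500.0 = 63.15 pbw
  K2O: 12.62% × 500.0 = 63.10 pbw
  CaO: 5.264% × 500.0 = 26.32 pbw
Sums-versus-targets review from the weights as reported, relative to the basis at hand (oxide sums agree with the targets net of answer rounding effects):
  SiO2: 54.55·0.5145 + 270.6·0.9951 = 297.3 pbw (target 297.4 pbw)
  B2O3: 88.75·0.5645 = 50.10 pbw (target 50.10 pbw)
  Al2O3: 270.6·0.003000 + 62.60·0.9958 = 63.15 pbw (target 63.15 pbw)
  K2O: 92.71·0.6806 = 63.10 pbw (target 63.10 pbw)
  CaO: 54.55·0.4825 = 26.32 pbw (target 26.32 pbw)
Glass-mass bookkeeping: the batch minus its LOI: 500.0 pbw (summing oxide targets gives 500.0 pbw; against the stated basis, 500.0 pbw — any gap is answer rounding).
Whole-batch sum: Σ batch = 569.2 pbw; the LOI term Σ batch·LOI equals 69.20 pbw; yield, glass over the total, = 87.84%.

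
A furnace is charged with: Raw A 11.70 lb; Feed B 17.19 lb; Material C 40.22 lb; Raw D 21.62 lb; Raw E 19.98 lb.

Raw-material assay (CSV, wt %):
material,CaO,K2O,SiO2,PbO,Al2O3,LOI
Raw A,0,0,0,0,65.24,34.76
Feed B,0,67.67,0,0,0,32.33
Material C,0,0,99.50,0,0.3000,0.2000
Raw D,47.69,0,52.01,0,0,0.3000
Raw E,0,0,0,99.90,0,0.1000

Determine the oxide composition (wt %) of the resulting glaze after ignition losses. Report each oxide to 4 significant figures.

Glass mass = 100.9 lb (batch 110.7 − LOI 9.790).
Composition: CaO 10.22%, K2O 11.53%, SiO2 50.80%, PbO 19.78%, Al2O3 7.683%

The intermediate values appear rounded to four significant figures on the page — every computation carries full precision throughout. Exactly one rounding goes into each reported result; the derived quantities are rebuilt from the batch weights for 100.9 lb of glass in full float precision (ignition loss, the yield, totals, the five compositions, net glass mass) as written in the problem or the answer.
Per-oxide mass from batch:
  CaO: 21.62·0.4769 = 10.31 lb
  K2O: 17.19·0.6767 = 11.63 lb
  SiO2: 40.22·0.9950 + 21.62·0.5201 = 51.26 lb
  PbO: 19.98·0.9990 = 19.96 lb
  Al2O3: 11.70·0.6524 + 40.22·0.003000 = 7.754 lb
LOI: 11.70·0.3476 + 17.19·0.3233 + 40.22·0.002000 + 21.62·0.003000 + 19.98·0.001000 = 9.790 lb
Net of LOI, the glass mass = 110.7 − 9.790 = 100.9 lb (equal to the oxide-mass sum)
wt %: oxide over glass, times 100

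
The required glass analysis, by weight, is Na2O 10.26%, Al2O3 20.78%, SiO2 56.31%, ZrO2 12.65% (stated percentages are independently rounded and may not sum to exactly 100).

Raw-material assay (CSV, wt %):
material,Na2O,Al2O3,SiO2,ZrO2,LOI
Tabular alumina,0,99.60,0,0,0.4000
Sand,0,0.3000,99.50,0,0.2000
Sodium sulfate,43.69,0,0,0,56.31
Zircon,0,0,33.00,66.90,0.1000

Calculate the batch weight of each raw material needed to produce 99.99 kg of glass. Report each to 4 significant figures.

Batch per 99.99 kg glass:
  Tabular alumina: 20.71 kg
  Sand: 50.32 kg
  Sodium sulfate: 23.48 kg
  Zircon: 18.91 kg
Total batch = 113.4 kg; LOI loss = 13.42 kg; yield = 88.16%

The working math runs at full float precision in all steps. Working values are printed with 4-significant-figure rounding alongside each step; every reported number takes a single rounding; the derived quantities (totals, the yield, ignition loss, the four compositions, net glass mass) are re-derived in exact precision from the weighed amounts for 99.99 kg of glass, as set out in either problem or answer.
Target masses of each oxide per 99.99 kg glass:
  Na2O: 10.26% × 99.99 = 10.26 kg
  Al2O3: 20.78% × 99.99 = 20.78 kg
  SiO2: 56.31% × 99.99 = 56.30 kg
  ZrO2: 12.65% × 99.99 = 12.65 kg
Oxide-by-oxide audit on the weights just shown, at the basis given (every target is met by its sum inside rounding margins):
  Na2O: 23.48·0.4369 = 10.26 kg (target 10.26 kg)
  Al2O3: 20.71·0.9960 + 50.32·0.003000 = 20.78 kg (target 20.78 kg)
  SiO2: 50.32·0.9950 + 18.91·0.3300 = 56.31 kg (target 56.30 kg)
  ZrO2: 18.91·0.6690 = 12.65 kg (target 12.65 kg)
Auditing the glass mass value: total charge less LOI = 100.0 kg (per-oxide target masses sum to 99.99 kg; with the basis standing at 99.99 kg — rounding explains the deltas).
Whole-batch sum: Σ batch = 113.4 kg; the LOI term Σ batch·LOI equals 13.42 kg; as yield: glass ÷ batch → 88.16%.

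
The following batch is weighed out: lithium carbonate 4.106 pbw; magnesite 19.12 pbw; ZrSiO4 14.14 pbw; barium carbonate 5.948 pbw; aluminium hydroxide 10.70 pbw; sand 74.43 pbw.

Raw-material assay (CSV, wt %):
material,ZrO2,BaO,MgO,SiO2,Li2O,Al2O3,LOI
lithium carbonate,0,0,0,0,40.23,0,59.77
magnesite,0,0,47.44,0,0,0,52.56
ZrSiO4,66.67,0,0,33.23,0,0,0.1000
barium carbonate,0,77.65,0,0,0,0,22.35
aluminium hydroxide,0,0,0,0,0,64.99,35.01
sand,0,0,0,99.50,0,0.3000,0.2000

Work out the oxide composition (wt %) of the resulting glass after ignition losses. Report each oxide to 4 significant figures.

Intermediates appear, rounded to 4 significant digits, across the worked steps; the working math carries exact precision through every step. Each reported number is rounded just once; the derived quantities (LOI, the totals, glass mass, the six compositions, the yield) are carried at full precision from the batch weights at 110.7 pbw of glass, as they appear in either problem or answer.
Per-oxide mass from batch:
  ZrO2: 14.14·0.6667 = 9.427 pbw
  BaO: 5.948·0.7765 = 4.619 pbw
  MgO: 19.12·0.4744 = 9.071 pbw
  SiO2: 14.14·0.3323 + 74.43·0.9950 = 78.76 pbw
  Li2O: 4.106·0.4023 = 1.652 pbw
  Al2O3: 10.70·0.6499 + 74.43·0.003000 = 7.177 pbw
LOI: 4.106·0.5977 + 19.12·0.5256 + 14.14·0.001000 + 5.948·0.2235 + 10.70·0.3501 + 74.43·0.002000 = 17.74 pbw
Glass = total batch minus LOI = 128.4 − 17.74 = 110.7 pbw (= Σ oxide masses)
wt % = 100 × oxide mass / glass mass

Glass mass = 110.7 pbw (batch 128.4 − LOI 17.74).
Composition: ZrO2 8.516%, BaO 4.172%, MgO 8.194%, SiO2 71.14%, Li2O 1.492%, Al2O3 6.483%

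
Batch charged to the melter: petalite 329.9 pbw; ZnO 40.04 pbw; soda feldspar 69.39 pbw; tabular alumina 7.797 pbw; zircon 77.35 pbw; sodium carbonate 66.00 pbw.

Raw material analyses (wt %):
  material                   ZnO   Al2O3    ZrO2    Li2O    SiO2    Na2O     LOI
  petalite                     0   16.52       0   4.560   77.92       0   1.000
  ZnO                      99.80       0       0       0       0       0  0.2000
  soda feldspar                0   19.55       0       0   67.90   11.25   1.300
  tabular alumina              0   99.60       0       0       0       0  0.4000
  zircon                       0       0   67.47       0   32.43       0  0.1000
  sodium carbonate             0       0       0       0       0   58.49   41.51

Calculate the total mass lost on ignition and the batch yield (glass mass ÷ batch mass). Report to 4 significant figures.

Intermediates are shown, rounded to four significant digits, within the worked lines; all internal work keeps full precision throughout; a single rounding yields every reported value; all derived quantities (the yield, six oxide percentages, LOI, glass mass, totals) are recomputed in full precision from the weighed amounts per 558.7 pbw of glass exactly as shown in either problem or answer.
Loss on ignition, line by line:
  petalite: 329.9 × 0.01000 = 3.299 pbw
  ZnO: 40.04 × 0.002000 = 0.08008 pbw
  soda feldspar: 69.39 × 0.01300 = 0.9021 pbw
  tabular alumina: 7.797 × 0.004000 = 0.03119 pbw
  zircon: 77.35 × 0.001000 = 0.07735 pbw
  sodium carbonate: 66.00 × 0.4151 = 27.40 pbw
Total LOI = 31.79 pbw
Glass = batch − LOI = 590.5 − 31.79 = 558.7 pbw

LOI loss = 31.79 pbw; glass = 558.7 pbw; yield = 94.62%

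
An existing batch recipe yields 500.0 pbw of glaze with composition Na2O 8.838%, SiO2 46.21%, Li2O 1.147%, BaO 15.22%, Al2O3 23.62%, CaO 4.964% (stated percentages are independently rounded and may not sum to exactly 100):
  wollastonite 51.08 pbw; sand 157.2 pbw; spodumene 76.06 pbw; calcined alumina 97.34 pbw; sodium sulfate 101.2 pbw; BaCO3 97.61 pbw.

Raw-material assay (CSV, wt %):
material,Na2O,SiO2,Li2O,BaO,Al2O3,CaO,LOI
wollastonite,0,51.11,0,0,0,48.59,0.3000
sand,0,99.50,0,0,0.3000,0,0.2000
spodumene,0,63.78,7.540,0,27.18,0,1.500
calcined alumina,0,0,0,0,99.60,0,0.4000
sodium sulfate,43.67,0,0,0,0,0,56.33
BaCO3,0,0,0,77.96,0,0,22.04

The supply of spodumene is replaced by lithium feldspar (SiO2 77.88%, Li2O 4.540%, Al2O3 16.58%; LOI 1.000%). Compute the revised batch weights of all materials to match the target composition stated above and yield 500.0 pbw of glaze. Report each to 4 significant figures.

Intermediates are shown rounded to four significant figures in the working; the whole derivation runs at full precision through every step; exactly one rounding goes into each reported value. The derived quantities are recomputed in full precision (the six compositions, glass mass, ignition loss, the yield, the totals) starting from the weights per 500.0 pbw of glass, as set out in the question or the answer.
Target masses of each oxide per 500.0 pbw glaze:
  Na2O: 8.838% × 500.0 = 44.19 pbw
  SiO2: 46.21% × 500.0 = 231.0 pbw
  Li2O: 1.147% × 500.0 = 5.735 pbw
  BaO: 15.22% × 500.0 = 76.10 pbw
  Al2O3: 23.62% × 500.0 = 118.1 pbw
  CaO: 4.964% × 500.0 = 24.82 pbw
Verifying the oxide balance working from each reported weight, under the basis named above (summed amounts equal target values once rounding is allowed for):
  Na2O: 101.2·0.4367 = 44.19 pbw (target 44.19 pbw)
  SiO2: 51.08·0.5111 + 107.1·0.9950 + 126.3·0.7788 = 231.0 pbw (target 231.0 pbw)
  Li2O: 126.3·0.04540 = 5.734 pbw (target 5.735 pbw)
  BaO: 97.61·0.7796 = 76.10 pbw (target 76.10 pbw)
  Al2O3: 107.1·0.003000 + 126.3·0.1658 + 97.22·0.9960 = 118.1 pbw (target 118.1 pbw)
  CaO: 51.08·0.4859 = 24.82 pbw (target 24.82 pbw)
The glass-mass cross-check: whole batch net of LOI = 500.0 pbw (the targets, summed, come to 500.0 pbw; basis as stated: 500.0 pbw — a pure rounding effect).
Whole-batch sum: Σ batch = 580.5 pbw; loss to ignition Σ batch·LOI = 80.54 pbw; the yield ratio, glass ÷ batch: 86.13%.

Revised batch per 500.0 pbw glaze:
  wollastonite: 51.08 pbw
  sand: 107.1 pbw
  lithium feldspar: 126.3 pbw
  calcined alumina: 97.22 pbw
  sodium sulfate: 101.2 pbw
  BaCO3: 97.61 pbw
Total batch = 580.5 pbw; LOI loss = 80.54 pbw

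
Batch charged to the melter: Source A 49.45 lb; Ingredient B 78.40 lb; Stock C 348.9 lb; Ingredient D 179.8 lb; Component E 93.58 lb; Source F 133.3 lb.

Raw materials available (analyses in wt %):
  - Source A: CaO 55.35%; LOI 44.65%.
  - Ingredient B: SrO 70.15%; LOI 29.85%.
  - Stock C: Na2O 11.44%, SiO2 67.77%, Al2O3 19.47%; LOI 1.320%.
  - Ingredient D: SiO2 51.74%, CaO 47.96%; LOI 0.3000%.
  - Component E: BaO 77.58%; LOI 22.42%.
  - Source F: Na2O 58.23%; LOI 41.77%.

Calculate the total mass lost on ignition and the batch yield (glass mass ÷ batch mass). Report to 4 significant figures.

Mid-chain values are displayed, with 4-significant-figure rounding, across the worked steps. Full precision is held from first step to last. Exactly one rounding is applied to every reported figure. The derived quantities, including the totals, LOI, net glass mass, the yield, six oxide percentages, are computed from the weighed amounts on 756.1 lb of glass at full float precision as quoted within problem or answer.
Material-by-material LOI:
  Source A: 49.45 × 0.4465 = 22.08 lb
  Ingredient B: 78.40 × 0.2985 = 23.40 lb
  Stock C: 348.9 × 0.01320 = 4.605 lb
  Ingredient D: 179.8 × 0.003000 = 0.5394 lb
  Component E: 93.58 × 0.2242 = 20.98 lb
  Source F: 133.3 × 0.4177 = 55.68 lb
Total LOI = 127.3 lb
Glass = batch − LOI = 883.4 − 127.3 = 756.1 lb

LOI loss = 127.3 lb; glass = 756.1 lb; yield = 85.59%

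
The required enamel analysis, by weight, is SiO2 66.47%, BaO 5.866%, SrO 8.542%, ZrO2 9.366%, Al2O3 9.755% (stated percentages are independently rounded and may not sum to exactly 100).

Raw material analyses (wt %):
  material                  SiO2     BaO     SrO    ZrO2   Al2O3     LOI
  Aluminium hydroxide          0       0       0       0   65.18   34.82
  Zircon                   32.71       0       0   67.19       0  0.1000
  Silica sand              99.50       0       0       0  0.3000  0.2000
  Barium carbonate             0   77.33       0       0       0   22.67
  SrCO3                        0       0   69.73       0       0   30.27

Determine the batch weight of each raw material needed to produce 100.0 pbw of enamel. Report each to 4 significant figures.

All arithmetic runs at full precision end to end; intermediates are printed rounded to four significant digits when written out. Each reported number undergoes a single rounding; all derived quantities, which include the totals, yield, LOI, the five compositions, net glass mass, are carried at full float precision, precisely as stated by either problem or answer, using the weight values for 100.0 pbw of glass.
The oxide mass targets at 100.0 pbw enamel:
  SiO2: 66.47% × 100.0 = 66.47 pbw
  BaO: 5.866% × 100.0 = 5.866 pbw
  SrO: 8.542% × 100.0 = 8.542 pbw
  ZrO2: 9.366% × 100.0 = 9.366 pbw
  Al2O3: 9.755% × 100.0 = 9.755 pbw
A balance pass over the oxides, given the weights on record, at the basis given (oxide sums agree with the targets up to rounding of the answer):
  SiO2: 13.94·0.3271 + 62.22·0.9950 = 66.47 pbw (target 66.47 pbw)
  BaO: 7.586·0.7733 = 5.866 pbw (target 5.866 pbw)
  SrO: 12.25·0.6973 = 8.542 pbw (target 8.542 pbw)
  ZrO2: 13.94·0.6719 = 9.366 pbw (target 9.366 pbw)
  Al2O3: 14.68·0.6518 + 62.22·0.003000 = 9.755 pbw (target 9.755 pbw)
Glass mass check: net batch after ignition = 100.0 pbw (targets for the oxides total 100.0 pbw; the stated basis being 100.0 pbw — gaps are rounding artifacts).
Whole-batch sum: Σ batch = 110.7 pbw; ignition loss, Σ(batch × LOI) = 10.68 pbw; glass ÷ batch gives a yield of 90.35%.

Batch per 100.0 pbw enamel:
  Aluminium hydroxide: 14.68 pbw
  Zircon: 13.94 pbw
  Silica sand: 62.22 pbw
  Barium carbonate: 7.586 pbw
  SrCO3: 12.25 pbw
Total batch = 110.7 pbw; LOI loss = 10.68 pbw; yield = 90.35%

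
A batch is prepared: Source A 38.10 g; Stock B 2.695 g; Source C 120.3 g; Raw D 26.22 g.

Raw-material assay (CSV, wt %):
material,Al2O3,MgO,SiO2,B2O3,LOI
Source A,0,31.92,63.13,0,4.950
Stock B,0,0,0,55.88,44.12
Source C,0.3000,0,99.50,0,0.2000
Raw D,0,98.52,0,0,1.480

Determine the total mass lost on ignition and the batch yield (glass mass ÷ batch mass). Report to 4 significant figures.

LOI loss = 3.704 g; glass = 183.6 g; yield = 98.02%

Values along the way are printed (rounded to 4 significant figures) when written out — each numeric step keeps full precision at every stage. Every reported value includes exactly one rounding. All derived quantities are re-derived from the weighed amounts for 183.6 g of glass in full float precision (the totals, LOI, net glass mass, four oxide percentages, yield) as quoted within problem or answer.
Material-by-material LOI:
  Source A: 38.10 × 0.04950 = 1.886 g
  Stock B: 2.695 × 0.4412 = 1.189 g
  Source C: 120.3 × 0.002000 = 0.2406 g
  Raw D: 26.22 × 0.01480 = 0.3881 g
Total LOI = 3.704 g
Glass = batch − LOI = 187.3 − 3.704 = 183.6 g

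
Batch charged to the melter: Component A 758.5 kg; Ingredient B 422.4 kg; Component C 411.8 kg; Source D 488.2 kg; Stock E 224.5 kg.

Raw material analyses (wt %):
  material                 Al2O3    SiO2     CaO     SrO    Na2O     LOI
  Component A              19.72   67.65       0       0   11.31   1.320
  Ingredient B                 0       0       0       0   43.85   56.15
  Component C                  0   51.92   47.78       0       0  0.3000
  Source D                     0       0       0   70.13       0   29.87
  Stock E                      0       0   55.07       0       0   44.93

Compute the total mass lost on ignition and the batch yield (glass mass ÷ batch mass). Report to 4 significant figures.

The intermediate values appear (rounded to four significant digits) across the worked steps — the working math keeps full precision all the way through; a single rounding completes each reported value; derived quantities (totals, glass mass, the yield, the five compositions, LOI) are re-derived using the weight values on 1810 kg of glass in exact precision, exactly as shown in the problem or answer text.
Per-material ignition loss:
  Component A: 758.5 × 0.01320 = 10.01 kg
  Ingredient B: 422.4 × 0.5615 = 237.2 kg
  Component C: 411.8 × 0.003000 = 1.235 kg
  Source D: 488.2 × 0.2987 = 145.8 kg
  Stock E: 224.5 × 0.4493 = 100.9 kg
Total LOI = 495.1 kg
Glass = batch − LOI = 2305 − 495.1 = 1810 kg

LOI loss = 495.1 kg; glass = 1810 kg; yield = 78.52%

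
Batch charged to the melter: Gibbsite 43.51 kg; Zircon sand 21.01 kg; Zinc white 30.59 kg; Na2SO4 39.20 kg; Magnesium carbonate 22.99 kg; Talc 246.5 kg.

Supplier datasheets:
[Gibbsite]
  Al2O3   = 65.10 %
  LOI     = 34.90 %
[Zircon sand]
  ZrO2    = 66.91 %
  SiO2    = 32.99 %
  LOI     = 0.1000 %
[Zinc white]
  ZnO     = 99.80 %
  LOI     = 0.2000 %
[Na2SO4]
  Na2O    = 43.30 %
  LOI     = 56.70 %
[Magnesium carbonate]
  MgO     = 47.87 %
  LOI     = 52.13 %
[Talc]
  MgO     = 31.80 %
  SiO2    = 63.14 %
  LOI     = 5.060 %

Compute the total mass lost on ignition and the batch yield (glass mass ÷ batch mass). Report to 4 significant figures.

The whole derivation maintains exact precision at all times; values along the way are shown, with 4-significant-digit rounding, between the steps; exactly one rounding goes into every reported figure. The derived quantities, which include the yield, glass mass, six oxide percentages, totals, ignition loss, are rebuilt at exact precision, as set out in problem or answer, using the weight values on 341.8 kg of glass.
Material-by-material LOI:
  Gibbsite: 43.51 × 0.3490 = 15.18 kg
  Zircon sand: 21.01 × 0.001000 = 0.02101 kg
  Zinc white: 30.59 × 0.002000 = 0.06118 kg
  Na2SO4: 39.20 × 0.5670 = 22.23 kg
  Magnesium carbonate: 22.99 × 0.5213 = 11.98 kg
  Talc: 246.5 × 0.05060 = 12.47 kg
Total LOI = 61.95 kg
Glass = batch − LOI = 403.8 − 61.95 = 341.8 kg

LOI loss = 61.95 kg; glass = 341.8 kg; yield = 84.66%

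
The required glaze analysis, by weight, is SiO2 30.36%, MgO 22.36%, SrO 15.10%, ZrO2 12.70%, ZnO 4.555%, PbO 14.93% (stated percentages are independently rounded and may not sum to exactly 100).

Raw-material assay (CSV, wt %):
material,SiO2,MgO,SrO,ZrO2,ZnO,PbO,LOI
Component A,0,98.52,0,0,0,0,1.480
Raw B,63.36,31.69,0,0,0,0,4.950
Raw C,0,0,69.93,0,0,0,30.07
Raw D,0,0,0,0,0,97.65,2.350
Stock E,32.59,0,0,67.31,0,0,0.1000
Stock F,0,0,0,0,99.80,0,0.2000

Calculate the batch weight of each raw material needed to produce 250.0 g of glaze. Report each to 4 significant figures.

Batch per 250.0 g glaze:
  Component A: 26.01 g
  Raw B: 95.53 g
  Raw C: 53.98 g
  Raw D: 38.22 g
  Stock E: 47.17 g
  Stock F: 11.41 g
Total batch = 272.3 g; LOI loss = 22.31 g; yield = 91.81%

Each numeric step holds exact precision through the solve; in-progress results are printed rounded to four significant digits between the steps. Each reported figure is rounded exactly once; all derived quantities, including LOI, glass mass, six oxide percentages, totals, yield, are carried starting from the weights for 250.0 g of glass in exact precision as quoted within the problem or the answer.
Target oxide masses per 250.0 g glaze:
  SiO2: 30.36% × 250.0 = 75.90 g
  MgO: 22.36% × 250.0 = 55.90 g
  SrO: 15.10% × 250.0 = 37.75 g
  ZrO2: 12.70% × 250.0 = 31.75 g
  ZnO: 4.555% × 250.0 = 11.39 g
  PbO: 14.93% × 250.0 = 37.33 g
Oxide-by-oxide audit from the weights as reported, against the basis in use (target by target, the sums agree inside rounding margins):
  SiO2: 95.53·0.6336 + 47.17·0.3259 = 75.90 g (target 75.90 g)
  MgO: 26.01·0.9852 + 95.53·0.3169 = 55.90 g (target 55.90 g)
  SrO: 53.98·0.6993 = 37.75 g (target 37.75 g)
  ZrO2: 47.17·0.6731 = 31.75 g (target 31.75 g)
  ZnO: 11.41·0.9980 = 11.39 g (target 11.39 g)
  PbO: 38.22·0.9765 = 37.32 g (target 37.33 g)
Mass balance on the glass: net batch after ignition = 250.0 g (targets for the oxides total 250.0 g; against the stated basis, 250.0 g — differing by rounding only).
Total batch = Σ batch = 272.3 g; ignition loss, Σ(batch × LOI) = 22.31 g; yield, glass over the total, = 91.81%.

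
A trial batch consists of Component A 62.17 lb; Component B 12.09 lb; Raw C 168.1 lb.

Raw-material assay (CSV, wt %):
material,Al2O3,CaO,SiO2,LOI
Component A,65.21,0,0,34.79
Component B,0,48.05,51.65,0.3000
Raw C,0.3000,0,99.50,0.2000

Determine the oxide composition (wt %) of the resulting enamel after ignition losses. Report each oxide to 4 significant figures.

Glass mass = 220.4 lb (batch 242.4 − LOI 22.00).
Composition: Al2O3 18.63%, CaO 2.636%, SiO2 78.74%

The whole derivation keeps full float precision throughout. Mid-chain values are displayed with 4-significant-figure rounding as written; exactly one rounding lands on every reported figure; the derived quantities, including LOI, the yield, net glass mass, the three compositions, totals, are rebuilt starting from the weights for 220.4 lb of glass at full precision as set out in question or answer.
What the batch supplies per oxide:
  Al2O3: 62.17·0.6521 + 168.1·0.003000 = 41.05 lb
  CaO: 12.09·0.4805 = 5.809 lb
  SiO2: 12.09·0.5165 + 168.1·0.9950 = 173.5 lb
LOI: 62.17·0.3479 + 12.09·0.003000 + 168.1·0.002000 = 22.00 lb
Resulting glass, batch − LOI: 242.4 − 22.00 = 220.4 lb (= the summed oxide contributions)
oxide / glass × 100 gives the wt %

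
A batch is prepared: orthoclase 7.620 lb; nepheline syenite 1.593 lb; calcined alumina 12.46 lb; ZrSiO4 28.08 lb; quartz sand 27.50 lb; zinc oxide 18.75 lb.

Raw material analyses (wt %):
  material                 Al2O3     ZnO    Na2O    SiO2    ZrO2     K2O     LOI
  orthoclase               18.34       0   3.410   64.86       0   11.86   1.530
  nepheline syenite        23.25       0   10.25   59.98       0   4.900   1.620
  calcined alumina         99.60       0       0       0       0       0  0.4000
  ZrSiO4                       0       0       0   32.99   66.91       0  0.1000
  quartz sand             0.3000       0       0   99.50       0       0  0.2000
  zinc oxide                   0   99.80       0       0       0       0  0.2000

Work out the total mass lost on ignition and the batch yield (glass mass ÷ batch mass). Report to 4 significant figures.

LOI loss = 0.3128 lb; glass = 95.69 lb; yield = 99.67%

Each numeric step keeps full float precision through the solve. Values along the way appear, rounded to four significant figures, between the steps — a single rounding finalizes every reported figure. Derived quantities, including the totals, glass mass, ignition loss, the yield, the six compositions, are carried from the batch weights for 95.69 lb of glass at full float precision as they appear in question or answer.
LOI of each material in turn:
  orthoclase: 7.620 × 0.01530 = 0.1166 lb
  nepheline syenite: 1.593 × 0.01620 = 0.02581 lb
  calcined alumina: 12.46 × 0.004000 = 0.04984 lb
  ZrSiO4: 28.08 × 0.001000 = 0.02808 lb
  quartz sand: 27.50 × 0.002000 = 0.05500 lb
  zinc oxide: 18.75 × 0.002000 = 0.03750 lb
Total LOI = 0.3128 lb
Glass = batch − LOI = 96.00 − 0.3128 = 95.69 lb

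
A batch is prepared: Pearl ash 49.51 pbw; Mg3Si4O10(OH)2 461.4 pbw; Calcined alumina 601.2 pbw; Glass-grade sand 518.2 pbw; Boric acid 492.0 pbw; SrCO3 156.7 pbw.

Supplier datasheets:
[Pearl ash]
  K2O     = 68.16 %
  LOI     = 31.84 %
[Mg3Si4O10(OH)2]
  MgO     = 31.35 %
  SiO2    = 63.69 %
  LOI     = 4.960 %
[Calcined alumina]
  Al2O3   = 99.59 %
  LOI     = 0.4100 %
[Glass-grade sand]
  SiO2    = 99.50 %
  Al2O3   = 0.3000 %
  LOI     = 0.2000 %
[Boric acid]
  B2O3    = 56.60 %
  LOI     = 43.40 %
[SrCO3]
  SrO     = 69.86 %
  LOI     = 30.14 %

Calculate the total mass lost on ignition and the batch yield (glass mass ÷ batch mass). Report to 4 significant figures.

Each numeric step runs at full float precision throughout; values along the way appear, rounded to four significant figures, when written out. Every reported number is rounded only once — all derived quantities, including the totals, net glass mass, the six compositions, ignition loss, the yield, are rebuilt starting from the weights at 1976 pbw of glass at full precision, as given in question or answer.
Ignition loss by material:
  Pearl ash: 49.51 × 0.3184 = 15.76 pbw
  Mg3Si4O10(OH)2: 461.4 × 0.04960 = 22.89 pbw
  Calcined alumina: 601.2 × 0.004100 = 2.465 pbw
  Glass-grade sand: 518.2 × 0.002000 = 1.036 pbw
  Boric acid: 492.0 × 0.4340 = 213.5 pbw
  SrCO3: 156.7 × 0.3014 = 47.23 pbw
Total LOI = 302.9 pbw
Glass = batch − LOI = 2279 − 302.9 = 1976 pbw

LOI loss = 302.9 pbw; glass = 1976 pbw; yield = 86.71%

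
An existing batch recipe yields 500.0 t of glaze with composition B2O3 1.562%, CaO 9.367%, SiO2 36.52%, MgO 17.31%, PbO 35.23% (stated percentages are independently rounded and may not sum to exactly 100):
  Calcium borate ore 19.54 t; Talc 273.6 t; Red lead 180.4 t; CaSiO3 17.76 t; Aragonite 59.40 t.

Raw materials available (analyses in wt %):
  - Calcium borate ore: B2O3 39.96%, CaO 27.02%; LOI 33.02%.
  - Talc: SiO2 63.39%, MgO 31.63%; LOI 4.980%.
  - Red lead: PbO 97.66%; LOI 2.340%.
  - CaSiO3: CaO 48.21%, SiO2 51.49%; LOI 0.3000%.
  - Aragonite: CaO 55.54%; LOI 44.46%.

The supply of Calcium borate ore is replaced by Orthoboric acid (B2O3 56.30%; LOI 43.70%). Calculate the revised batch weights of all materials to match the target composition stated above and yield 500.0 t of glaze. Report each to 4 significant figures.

Revised batch per 500.0 t glaze:
  Orthoboric acid: 13.87 t
  Talc: 273.6 t
  Red lead: 180.4 t
  CaSiO3: 17.76 t
  Aragonite: 68.91 t
Total batch = 554.5 t; LOI loss = 54.60 t

Working values are printed rounded to four significant digits between the steps; all internal work maintains exact precision throughout — each reported figure takes exactly one rounding; the derived quantities (the five compositions, yield, totals, glass mass, LOI) are computed in full float precision from the batch weights on 500.0 t of glass, as set out in the problem or answer text.
Target oxide masses per 500.0 t glaze:
  B2O3: 1.562% × 500.0 = 7.810 t
  CaO: 9.367% × 500.0 = 46.84 t
  SiO2: 36.52% × 500.0 = 182.6 t
  MgO: 17.31% × 500.0 = 86.55 t
  PbO: 35.23% × 500.0 = 176.2 t
Checking each oxide sum on the weights just shown, against the basis in use (oxide sums agree with the targets modulo rounding of the values):
  B2O3: 13.87·0.5630 = 7.809 t (target 7.810 t)
  CaO: 17.76·0.4821 + 68.91·0.5554 = 46.83 t (target 46.84 t)
  SiO2: 273.6·0.6339 + 17.76·0.5149 = 182.6 t (target 182.6 t)
  MgO: 273.6·0.3163 = 86.54 t (target 86.55 t)
  PbO: 180.4·0.9766 = 176.2 t (target 176.2 t)
The glass-mass cross-check: total charge less LOI = 499.9 t (oxide target masses add up to 499.9 t; basis as stated: 500.0 t — a pure rounding effect).
Batch total: Σ batch = 554.5 t; loss to ignition Σ batch·LOI = 54.60 t; yield, glass over the total, = 90.15%.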